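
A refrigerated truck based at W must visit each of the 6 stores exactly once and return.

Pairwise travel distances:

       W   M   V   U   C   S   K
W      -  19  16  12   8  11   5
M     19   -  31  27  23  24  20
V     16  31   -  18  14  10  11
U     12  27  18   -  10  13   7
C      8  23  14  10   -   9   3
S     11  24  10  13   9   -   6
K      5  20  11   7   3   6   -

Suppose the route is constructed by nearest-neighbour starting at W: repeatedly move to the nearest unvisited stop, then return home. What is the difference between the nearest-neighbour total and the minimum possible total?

Excess over optimum: 2.

From W: K=5, C=8, S=11, U=12, V=16, M=19 → choose K (5).
From K: C=3, S=6, U=7, V=11, M=20 → choose C (3).
From C: S=9, U=10, V=14, M=23 → choose S (9).
From S: V=10, U=13, M=24 → choose V (10).
From V: U=18, M=31 → choose U (18).
From U: M=27 → choose M (27).
NN route W → K → C → S → V → U → M → W costs 91.
Optimal: W → M → S → V → U → C → K → W costs 89 (by enumerating all 360 distinct tours).
Excess = 91 − 89 = 2.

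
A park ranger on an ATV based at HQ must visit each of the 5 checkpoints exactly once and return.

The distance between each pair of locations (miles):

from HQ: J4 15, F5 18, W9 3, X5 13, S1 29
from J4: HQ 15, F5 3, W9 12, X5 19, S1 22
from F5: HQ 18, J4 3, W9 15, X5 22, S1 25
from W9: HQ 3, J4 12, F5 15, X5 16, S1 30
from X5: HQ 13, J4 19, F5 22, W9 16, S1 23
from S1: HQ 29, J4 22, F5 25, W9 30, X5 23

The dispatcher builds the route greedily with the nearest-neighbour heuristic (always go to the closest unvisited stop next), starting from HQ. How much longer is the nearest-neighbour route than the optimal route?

HQ: W9=3, X5=13, J4=15, F5=18, S1=29 ⇒ W9
W9: J4=12, F5=15, X5=16, S1=30 ⇒ J4
J4: F5=3, X5=19, S1=22 ⇒ F5
F5: X5=22, S1=25 ⇒ X5
X5: S1=23 ⇒ S1
NN route HQ → W9 → J4 → F5 → X5 → S1 → HQ costs 92.
Optimal: HQ → W9 → J4 → F5 → S1 → X5 → HQ costs 79 (by enumerating all 60 distinct tours).
Excess = 92 − 79 = 13.

The nearest-neighbour route is 13 miles longer than optimal.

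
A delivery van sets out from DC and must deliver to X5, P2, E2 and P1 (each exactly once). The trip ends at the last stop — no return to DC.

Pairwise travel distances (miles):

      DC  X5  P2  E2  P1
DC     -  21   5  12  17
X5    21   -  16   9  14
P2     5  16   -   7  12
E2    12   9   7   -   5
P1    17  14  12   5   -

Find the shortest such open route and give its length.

There are 4! = 24 possible orderings.
DC → X5 → P2 → E2 → P1: 21+16+7+5 = 49
DC → X5 → P2 → P1 → E2: 21+16+12+5 = 54
DC → X5 → E2 → P2 → P1: 21+9+7+12 = 49
DC → X5 → E2 → P1 → P2: 21+9+5+12 = 47
DC → X5 → P1 → P2 → E2: 21+14+12+7 = 54
DC → X5 → P1 → E2 → P2: 21+14+5+7 = 47
DC → P2 → X5 → E2 → P1: 5+16+9+5 = 35
DC → P2 → X5 → P1 → E2: 5+16+14+5 = 40
DC → P2 → E2 → X5 → P1: 5+7+9+14 = 35
DC → P2 → E2 → P1 → X5: 5+7+5+14 = 31
DC → P2 → P1 → X5 → E2: 5+12+14+9 = 40
DC → P2 → P1 → E2 → X5: 5+12+5+9 = 31
DC → E2 → X5 → P2 → P1: 12+9+16+12 = 49
DC → E2 → X5 → P1 → P2: 12+9+14+12 = 47
… (10 more)
The minimum is 31.
One shortest path: DC → P2 → E2 → P1 → X5.

31 miles — the minimum one-way total.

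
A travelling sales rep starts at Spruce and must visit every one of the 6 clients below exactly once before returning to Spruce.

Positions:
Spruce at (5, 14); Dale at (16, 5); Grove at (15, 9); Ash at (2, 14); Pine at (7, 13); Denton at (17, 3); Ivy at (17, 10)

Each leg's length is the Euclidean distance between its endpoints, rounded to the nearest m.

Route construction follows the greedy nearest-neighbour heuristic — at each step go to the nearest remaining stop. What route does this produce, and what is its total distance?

Total distance 46 m via the nearest-neighbour route Spruce → Pine → Ash → Grove → Ivy → Dale → Denton → Spruce.

Spruce → [Pine:2 / Ash:3 / Grove:11 / Ivy:13 / Dale:14 / Denton:16] → Pine (2)
Pine → [Ash:5 / Grove:9 / Ivy:10 / Dale:12 / Denton:14] → Ash (5)
Ash → [Grove:14 / Ivy:16 / Dale:17 / Denton:19] → Grove (14)
Grove → [Ivy:2 / Dale:4 / Denton:6] → Ivy (2)
Ivy → [Dale:5 / Denton:7] → Dale (5)
Dale → [Denton:2] → Denton (2)
Return Denton→Spruce: 16.
Total = 2 + 5 + 14 + 2 + 5 + 2 + 16 = 46.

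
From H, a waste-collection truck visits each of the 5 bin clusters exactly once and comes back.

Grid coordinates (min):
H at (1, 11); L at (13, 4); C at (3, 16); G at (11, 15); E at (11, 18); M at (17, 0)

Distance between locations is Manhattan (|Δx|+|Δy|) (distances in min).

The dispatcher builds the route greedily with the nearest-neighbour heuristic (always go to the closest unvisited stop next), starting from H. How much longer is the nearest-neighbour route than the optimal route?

Excess over optimum: 2 min.

H: C=7, G=14, E=17, L=19, M=27 ⇒ C
C: G=9, E=10, L=22, M=30 ⇒ G
G: E=3, L=13, M=21 ⇒ E
E: L=16, M=24 ⇒ L
L: M=8 ⇒ M
NN route H → C → G → E → L → M → H costs 70.
Optimal: H → L → M → G → E → C → H costs 68 (by enumerating all 60 distinct tours).
Excess = 70 − 68 = 2.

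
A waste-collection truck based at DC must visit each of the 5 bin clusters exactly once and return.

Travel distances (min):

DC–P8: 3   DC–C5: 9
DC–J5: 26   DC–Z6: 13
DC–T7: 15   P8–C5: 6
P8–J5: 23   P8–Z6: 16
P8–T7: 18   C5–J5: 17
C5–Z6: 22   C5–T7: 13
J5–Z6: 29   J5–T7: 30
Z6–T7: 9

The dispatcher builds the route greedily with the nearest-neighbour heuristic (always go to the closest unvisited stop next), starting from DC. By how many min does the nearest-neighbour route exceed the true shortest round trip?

Excess over optimum: 8 min.

DC: P8=3, C5=9, Z6=13, T7=15, J5=26 ⇒ P8
P8: C5=6, Z6=16, T7=18, J5=23 ⇒ C5
C5: T7=13, J5=17, Z6=22 ⇒ T7
T7: Z6=9, J5=30 ⇒ Z6
Z6: J5=29 ⇒ J5
NN route DC → P8 → C5 → T7 → Z6 → J5 → DC costs 86.
Optimal: DC → P8 → C5 → J5 → T7 → Z6 → DC costs 78 (by enumerating all 60 distinct tours).
Excess = 86 − 78 = 8.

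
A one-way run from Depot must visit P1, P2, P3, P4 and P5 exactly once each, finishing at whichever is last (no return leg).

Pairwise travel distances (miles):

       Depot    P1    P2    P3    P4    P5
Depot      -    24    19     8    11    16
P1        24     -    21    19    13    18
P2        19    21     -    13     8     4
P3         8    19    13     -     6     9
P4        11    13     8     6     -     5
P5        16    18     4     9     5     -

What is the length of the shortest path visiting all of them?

Shortest open route: 42 miles.

There are 5! = 120 possible orderings.
Depot→P1→P2→P3→P4→P5: 24+21+13+6+5 = 69
Depot→P1→P2→P3→P5→P4: 24+21+13+9+5 = 72
Depot→P1→P2→P4→P3→P5: 24+21+8+6+9 = 68
Depot→P1→P2→P4→P5→P3: 24+21+8+5+9 = 67
Depot→P1→P2→P5→P3→P4: 24+21+4+9+6 = 64
Depot→P1→P2→P5→P4→P3: 24+21+4+5+6 = 60
Depot→P1→P3→P2→P4→P5: 24+19+13+8+5 = 69
Depot→P1→P3→P2→P5→P4: 24+19+13+4+5 = 65
Depot→P1→P3→P4→P2→P5: 24+19+6+8+4 = 61
Depot→P1→P3→P4→P5→P2: 24+19+6+5+4 = 58
Depot→P1→P3→P5→P2→P4: 24+19+9+4+8 = 64
Depot→P1→P3→P5→P4→P2: 24+19+9+5+8 = 65
Depot→P1→P4→P2→P3→P5: 24+13+8+13+9 = 67
Depot→P1→P4→P2→P5→P3: 24+13+8+4+9 = 58
… (106 more)
Depot→P3→P5→P2→P4→P1: 8+9+4+8+13 = 42  ← best
The minimum is 42.
One shortest path: Depot → P3 → P5 → P2 → P4 → P1.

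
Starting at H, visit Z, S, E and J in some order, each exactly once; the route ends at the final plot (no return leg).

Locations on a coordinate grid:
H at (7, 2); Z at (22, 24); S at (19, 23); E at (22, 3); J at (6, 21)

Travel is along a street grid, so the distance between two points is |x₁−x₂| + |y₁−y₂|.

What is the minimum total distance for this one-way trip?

Shortest open route: 56.

There are 4! = 24 possible orderings.
H→Z→S→E→J: 37+4+23+34 = 98
H→Z→S→J→E: 37+4+15+34 = 90
H→Z→E→S→J: 37+21+23+15 = 96
H→Z→E→J→S: 37+21+34+15 = 107
H→Z→J→S→E: 37+19+15+23 = 94
H→Z→J→E→S: 37+19+34+23 = 113
H→S→Z→E→J: 33+4+21+34 = 92
H→S→Z→J→E: 33+4+19+34 = 90
H→S→E→Z→J: 33+23+21+19 = 96
H→S→E→J→Z: 33+23+34+19 = 109
H→S→J→Z→E: 33+15+19+21 = 88
H→S→J→E→Z: 33+15+34+21 = 103
H→E→Z→S→J: 16+21+4+15 = 56
H→E→Z→J→S: 16+21+19+15 = 71
… (10 more)
The minimum is 56.
One shortest path: H → E → Z → S → J.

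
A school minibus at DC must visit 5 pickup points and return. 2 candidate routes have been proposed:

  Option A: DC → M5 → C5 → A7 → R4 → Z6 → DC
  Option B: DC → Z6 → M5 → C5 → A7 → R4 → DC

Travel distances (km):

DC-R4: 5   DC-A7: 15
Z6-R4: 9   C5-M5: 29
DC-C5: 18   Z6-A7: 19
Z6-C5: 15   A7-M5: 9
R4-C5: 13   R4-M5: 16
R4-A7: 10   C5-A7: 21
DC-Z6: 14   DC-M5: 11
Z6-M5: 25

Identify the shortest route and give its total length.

Shortest is Option A, total 94 km.

Option A: 11 + 29 + 21 + 10 + 9 + 14 = 94
Option B: 14 + 25 + 29 + 21 + 10 + 5 = 104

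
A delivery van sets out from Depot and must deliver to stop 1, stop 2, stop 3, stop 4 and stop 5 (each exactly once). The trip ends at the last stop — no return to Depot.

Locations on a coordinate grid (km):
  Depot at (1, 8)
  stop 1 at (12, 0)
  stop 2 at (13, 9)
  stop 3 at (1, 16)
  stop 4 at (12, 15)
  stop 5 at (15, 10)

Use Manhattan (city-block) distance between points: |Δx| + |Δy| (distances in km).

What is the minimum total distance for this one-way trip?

There are 5! = 120 possible orderings.
Depot→stop 1→stop 2→stop 3→stop 4→stop 5: 19+10+19+12+8 = 68
Depot→stop 1→stop 2→stop 3→stop 5→stop 4: 19+10+19+20+8 = 76
Depot→stop 1→stop 2→stop 4→stop 3→stop 5: 19+10+7+12+20 = 68
Depot→stop 1→stop 2→stop 4→stop 5→stop 3: 19+10+7+8+20 = 64
Depot→stop 1→stop 2→stop 5→stop 3→stop 4: 19+10+3+20+12 = 64
Depot→stop 1→stop 2→stop 5→stop 4→stop 3: 19+10+3+8+12 = 52
Depot→stop 1→stop 3→stop 2→stop 4→stop 5: 19+27+19+7+8 = 80
Depot→stop 1→stop 3→stop 2→stop 5→stop 4: 19+27+19+3+8 = 76
Depot→stop 1→stop 3→stop 4→stop 2→stop 5: 19+27+12+7+3 = 68
Depot→stop 1→stop 3→stop 4→stop 5→stop 2: 19+27+12+8+3 = 69
Depot→stop 1→stop 3→stop 5→stop 2→stop 4: 19+27+20+3+7 = 76
Depot→stop 1→stop 3→stop 5→stop 4→stop 2: 19+27+20+8+7 = 81
Depot→stop 1→stop 4→stop 2→stop 3→stop 5: 19+15+7+19+20 = 80
Depot→stop 1→stop 4→stop 2→stop 5→stop 3: 19+15+7+3+20 = 64
… (106 more)
Depot→stop 3→stop 4→stop 5→stop 2→stop 1: 8+12+8+3+10 = 41  ← best
The minimum is 41.
One shortest path: Depot → stop 3 → stop 4 → stop 5 → stop 2 → stop 1.

Shortest open route: 41 km.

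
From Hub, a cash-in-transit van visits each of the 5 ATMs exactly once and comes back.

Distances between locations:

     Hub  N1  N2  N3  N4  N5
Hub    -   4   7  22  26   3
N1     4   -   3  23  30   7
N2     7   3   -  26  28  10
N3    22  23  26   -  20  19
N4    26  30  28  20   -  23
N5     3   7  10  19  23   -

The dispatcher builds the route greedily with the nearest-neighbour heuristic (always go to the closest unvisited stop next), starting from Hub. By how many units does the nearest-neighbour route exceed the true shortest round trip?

Hub: N5=3, N1=4, N2=7, N3=22, N4=26 ⇒ N5
N5: N1=7, N2=10, N3=19, N4=23 ⇒ N1
N1: N2=3, N3=23, N4=30 ⇒ N2
N2: N3=26, N4=28 ⇒ N3
N3: N4=20 ⇒ N4
NN route Hub → N5 → N1 → N2 → N3 → N4 → Hub costs 85.
Optimal: Hub → N1 → N2 → N4 → N3 → N5 → Hub costs 77 (by enumerating all 60 distinct tours).
Excess = 85 − 77 = 8.

8 longer than the optimal tour.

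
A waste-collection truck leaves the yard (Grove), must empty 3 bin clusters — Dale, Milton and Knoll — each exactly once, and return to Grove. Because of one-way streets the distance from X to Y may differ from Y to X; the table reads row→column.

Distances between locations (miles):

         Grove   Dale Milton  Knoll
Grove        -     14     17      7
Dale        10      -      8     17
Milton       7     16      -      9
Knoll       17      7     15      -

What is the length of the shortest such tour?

29 miles — the shortest possible round trip.

Grove - Dale - Milton - Knoll - Grove: 14+8+9+17 = 48
Grove - Dale - Knoll - Milton - Grove: 14+17+15+7 = 53
Grove - Milton - Dale - Knoll - Grove: 17+16+17+17 = 67
Grove - Milton - Knoll - Dale - Grove: 17+9+7+10 = 43
Grove - Knoll - Dale - Milton - Grove: 7+7+8+7 = 29
Grove - Knoll - Milton - Dale - Grove: 7+15+16+10 = 48
The minimum is 29.
One optimal route: Grove → Knoll → Dale → Milton → Grove.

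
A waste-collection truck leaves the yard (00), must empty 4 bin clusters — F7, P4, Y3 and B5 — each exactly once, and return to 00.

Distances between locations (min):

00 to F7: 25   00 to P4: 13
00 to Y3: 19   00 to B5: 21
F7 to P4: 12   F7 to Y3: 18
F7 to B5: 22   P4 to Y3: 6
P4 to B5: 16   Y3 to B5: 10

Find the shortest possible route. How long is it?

There are 12 distinct closed tours to check (reversals are equivalent).
00-F7-P4-Y3-B5-00: 25+12+6+10+21 = 74
00-F7-P4-B5-Y3-00: 25+12+16+10+19 = 82
00-F7-Y3-P4-B5-00: 25+18+6+16+21 = 86
00-F7-Y3-B5-P4-00: 25+18+10+16+13 = 82
00-F7-B5-P4-Y3-00: 25+22+16+6+19 = 88
00-F7-B5-Y3-P4-00: 25+22+10+6+13 = 76
00-P4-F7-Y3-B5-00: 13+12+18+10+21 = 74
00-P4-F7-B5-Y3-00: 13+12+22+10+19 = 76
00-P4-Y3-F7-B5-00: 13+6+18+22+21 = 80
00-P4-B5-F7-Y3-00: 13+16+22+18+19 = 88
00-Y3-F7-P4-B5-00: 19+18+12+16+21 = 86
00-Y3-P4-F7-B5-00: 19+6+12+22+21 = 80
The minimum is 74.
One optimal route: 00 → F7 → P4 → Y3 → B5 → 00 (or its reverse).

74 min — the shortest possible round trip.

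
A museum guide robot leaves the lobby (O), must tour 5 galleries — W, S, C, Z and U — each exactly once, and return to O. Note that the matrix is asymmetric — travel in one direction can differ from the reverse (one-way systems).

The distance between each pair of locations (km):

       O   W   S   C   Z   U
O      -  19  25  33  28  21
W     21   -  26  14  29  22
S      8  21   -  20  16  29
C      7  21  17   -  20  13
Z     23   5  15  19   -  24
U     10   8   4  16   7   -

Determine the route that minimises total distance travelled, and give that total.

Shortest round trip = 67 km.

O→W→S→C→Z→U→O: 19+26+20+20+24+10 = 119
O→W→S→C→U→Z→O: 19+26+20+13+7+23 = 108
O→W→S→Z→C→U→O: 19+26+16+19+13+10 = 103
O→W→S→Z→U→C→O: 19+26+16+24+16+7 = 108
O→W→S→U→C→Z→O: 19+26+29+16+20+23 = 133
O→W→S→U→Z→C→O: 19+26+29+7+19+7 = 107
O→W→C→S→Z→U→O: 19+14+17+16+24+10 = 100
O→W→C→S→U→Z→O: 19+14+17+29+7+23 = 109
O→W→C→Z→S→U→O: 19+14+20+15+29+10 = 107
O→W→C→Z→U→S→O: 19+14+20+24+4+8 = 89
O→W→C→U→S→Z→O: 19+14+13+4+16+23 = 89
O→W→C→U→Z→S→O: 19+14+13+7+15+8 = 76
O→W→Z→S→C→U→O: 19+29+15+20+13+10 = 106
O→W→Z→S→U→C→O: 19+29+15+29+16+7 = 115
… (106 more)
O→U→S→Z→W→C→O: 21+4+16+5+14+7 = 67  ← best
The minimum is 67.
One optimal route: O → U → S → Z → W → C → O.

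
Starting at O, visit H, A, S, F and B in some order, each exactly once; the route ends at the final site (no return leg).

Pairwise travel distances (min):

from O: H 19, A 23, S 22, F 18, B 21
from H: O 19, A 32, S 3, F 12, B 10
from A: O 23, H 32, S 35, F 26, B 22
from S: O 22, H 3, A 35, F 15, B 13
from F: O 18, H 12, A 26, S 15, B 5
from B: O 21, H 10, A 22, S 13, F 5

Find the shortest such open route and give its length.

Minimum one-way distance = 64 min.

There are 5! = 120 possible orderings.
O → H → A → S → F → B: 19+32+35+15+5 = 106
O → H → A → S → B → F: 19+32+35+13+5 = 104
O → H → A → F → S → B: 19+32+26+15+13 = 105
O → H → A → F → B → S: 19+32+26+5+13 = 95
O → H → A → B → S → F: 19+32+22+13+15 = 101
O → H → A → B → F → S: 19+32+22+5+15 = 93
O → H → S → A → F → B: 19+3+35+26+5 = 88
O → H → S → A → B → F: 19+3+35+22+5 = 84
O → H → S → F → A → B: 19+3+15+26+22 = 85
O → H → S → F → B → A: 19+3+15+5+22 = 64
O → H → S → B → A → F: 19+3+13+22+26 = 83
O → H → S → B → F → A: 19+3+13+5+26 = 66
O → H → F → A → S → B: 19+12+26+35+13 = 105
O → H → F → A → B → S: 19+12+26+22+13 = 92
… (106 more)
The minimum is 64.
One shortest path: O → H → S → F → B → A.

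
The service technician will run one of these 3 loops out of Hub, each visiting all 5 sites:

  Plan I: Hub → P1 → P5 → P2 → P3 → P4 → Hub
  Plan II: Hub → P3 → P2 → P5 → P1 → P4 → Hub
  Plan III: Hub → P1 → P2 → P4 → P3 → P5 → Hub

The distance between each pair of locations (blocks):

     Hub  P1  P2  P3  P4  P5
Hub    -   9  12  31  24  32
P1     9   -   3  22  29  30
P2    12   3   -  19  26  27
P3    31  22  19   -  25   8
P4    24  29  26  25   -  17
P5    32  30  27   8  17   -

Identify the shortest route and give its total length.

Shortest is Plan III, total 103 blocks.

Plan I: 9 + 30 + 27 + 19 + 25 + 24 = 134
Plan II: 31 + 19 + 27 + 30 + 29 + 24 = 160
Plan III: 9 + 3 + 26 + 25 + 8 + 32 = 103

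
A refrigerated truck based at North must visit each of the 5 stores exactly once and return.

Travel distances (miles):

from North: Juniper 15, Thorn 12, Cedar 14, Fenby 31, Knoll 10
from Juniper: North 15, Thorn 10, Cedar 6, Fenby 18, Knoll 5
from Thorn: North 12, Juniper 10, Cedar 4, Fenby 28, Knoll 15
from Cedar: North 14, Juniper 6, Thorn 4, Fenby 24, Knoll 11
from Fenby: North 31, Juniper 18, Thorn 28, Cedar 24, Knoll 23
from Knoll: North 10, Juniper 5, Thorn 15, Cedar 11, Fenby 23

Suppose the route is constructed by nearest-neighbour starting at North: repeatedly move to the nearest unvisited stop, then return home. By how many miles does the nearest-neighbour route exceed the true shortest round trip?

Excess over optimum: 11 miles.

North: Knoll=10, Thorn=12, Cedar=14, Juniper=15, Fenby=31 ⇒ Knoll
Knoll: Juniper=5, Cedar=11, Thorn=15, Fenby=23 ⇒ Juniper
Juniper: Cedar=6, Thorn=10, Fenby=18 ⇒ Cedar
Cedar: Thorn=4, Fenby=24 ⇒ Thorn
Thorn: Fenby=28 ⇒ Fenby
NN route North → Knoll → Juniper → Cedar → Thorn → Fenby → North costs 84.
Optimal: North → Thorn → Cedar → Juniper → Fenby → Knoll → North costs 73 (by enumerating all 60 distinct tours).
Excess = 84 − 73 = 11.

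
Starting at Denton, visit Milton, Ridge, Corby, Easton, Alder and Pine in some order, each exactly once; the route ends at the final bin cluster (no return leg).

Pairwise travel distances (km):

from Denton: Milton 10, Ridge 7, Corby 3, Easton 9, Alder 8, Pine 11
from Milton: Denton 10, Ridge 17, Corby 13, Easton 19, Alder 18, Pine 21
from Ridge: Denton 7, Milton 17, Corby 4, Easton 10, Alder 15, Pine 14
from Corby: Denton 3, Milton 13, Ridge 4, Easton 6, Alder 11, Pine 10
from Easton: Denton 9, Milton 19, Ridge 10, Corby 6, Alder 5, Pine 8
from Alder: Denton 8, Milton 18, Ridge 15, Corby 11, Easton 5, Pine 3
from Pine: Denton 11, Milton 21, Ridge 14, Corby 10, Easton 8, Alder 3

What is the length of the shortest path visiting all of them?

There are 6! = 720 possible orderings.
Denton→Milton→Ridge→Corby→Easton→Alder→Pine: 10+17+4+6+5+3 = 45
Denton→Milton→Ridge→Corby→Easton→Pine→Alder: 10+17+4+6+8+3 = 48
Denton→Milton→Ridge→Corby→Alder→Easton→Pine: 10+17+4+11+5+8 = 55
Denton→Milton→Ridge→Corby→Alder→Pine→Easton: 10+17+4+11+3+8 = 53
Denton→Milton→Ridge→Corby→Pine→Easton→Alder: 10+17+4+10+8+5 = 54
Denton→Milton→Ridge→Corby→Pine→Alder→Easton: 10+17+4+10+3+5 = 49
Denton→Milton→Ridge→Easton→Corby→Alder→Pine: 10+17+10+6+11+3 = 57
Denton→Milton→Ridge→Easton→Corby→Pine→Alder: 10+17+10+6+10+3 = 56
… (712 more)
The minimum is 45.
One shortest path: Denton → Milton → Ridge → Corby → Easton → Alder → Pine.

Minimum one-way distance = 45 km.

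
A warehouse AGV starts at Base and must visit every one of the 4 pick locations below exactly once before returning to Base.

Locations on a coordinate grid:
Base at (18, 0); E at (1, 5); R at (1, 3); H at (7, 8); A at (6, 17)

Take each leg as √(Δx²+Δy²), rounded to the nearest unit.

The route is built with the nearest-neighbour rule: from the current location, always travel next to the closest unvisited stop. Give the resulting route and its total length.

Base → [H:14 / R:17 / E:18 / A:21] → H (14)
H → [E:7 / R:8 / A:9] → E (7)
E → [R:2 / A:13] → R (2)
R → [A:15] → A (15)
Return A→Base: 21.
Total = 14 + 7 + 2 + 15 + 21 = 59.

Nearest-neighbour total = 59; route Base → H → E → R → A → Base.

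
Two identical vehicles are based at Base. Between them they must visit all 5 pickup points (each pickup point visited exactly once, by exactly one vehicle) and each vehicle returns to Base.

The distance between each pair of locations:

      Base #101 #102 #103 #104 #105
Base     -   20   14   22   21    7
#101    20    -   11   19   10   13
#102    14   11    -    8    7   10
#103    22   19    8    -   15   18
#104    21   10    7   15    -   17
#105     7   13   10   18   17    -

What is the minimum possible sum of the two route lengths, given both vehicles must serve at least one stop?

There are 2^4 − 1 = 15 ways to divide the 5 stops into two non-empty groups. For each, the best each vehicle can do is its own shortest tour through its group:
  {#101} + {#102, #103, #104, #105}: 40 + 61 = 101
  {#102} + {#101, #103, #104, #105}: 28 + 67 = 95
  {#101, #102} + {#103, #104, #105}: 45 + 61 = 106
  {#103} + {#101, #102, #104, #105}: 44 + 51 = 95
  {#101, #103} + {#102, #104, #105}: 61 + 45 = 106
  {#102, #103} + {#101, #104, #105}: 44 + 51 = 95
  … (15 splits in total)
  {#101, #102, #103, #104} + {#105}: 67 + 14 = 81  ← best
Best: vehicle 1 Base → #101 → #104 → #102 → #103 → Base = 67; vehicle 2 Base → #105 → Base = 14; combined 81.

Minimum combined distance: 81.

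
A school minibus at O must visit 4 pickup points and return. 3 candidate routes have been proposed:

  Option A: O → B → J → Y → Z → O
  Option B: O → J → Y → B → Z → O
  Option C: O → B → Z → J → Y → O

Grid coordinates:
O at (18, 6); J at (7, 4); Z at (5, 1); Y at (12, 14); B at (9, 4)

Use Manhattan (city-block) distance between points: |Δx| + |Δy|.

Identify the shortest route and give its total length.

Option A: 11 + 2 + 15 + 20 + 18 = 66
Option B: 13 + 15 + 13 + 7 + 18 = 66
Option C: 11 + 7 + 5 + 15 + 14 = 52

52 — Option C is the shortest.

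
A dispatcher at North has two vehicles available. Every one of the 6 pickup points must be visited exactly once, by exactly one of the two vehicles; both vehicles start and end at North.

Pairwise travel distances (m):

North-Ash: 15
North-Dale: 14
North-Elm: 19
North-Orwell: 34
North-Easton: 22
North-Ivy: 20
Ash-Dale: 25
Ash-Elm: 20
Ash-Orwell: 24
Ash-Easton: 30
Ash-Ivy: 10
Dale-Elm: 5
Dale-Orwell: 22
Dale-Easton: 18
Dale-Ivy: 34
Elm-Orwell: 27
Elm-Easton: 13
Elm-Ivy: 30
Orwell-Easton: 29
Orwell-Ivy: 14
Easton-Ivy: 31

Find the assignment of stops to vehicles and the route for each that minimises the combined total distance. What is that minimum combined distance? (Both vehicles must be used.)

There are 2^5 − 1 = 31 ways to divide the 6 stops into two non-empty groups. For each, the best each vehicle can do is its own shortest tour through its group:
  {Ash} + {Dale, Elm, Orwell, Easton, Ivy}: 30 + 95 = 125
  {Dale} + {Ash, Elm, Orwell, Easton, Ivy}: 28 + 100 = 128
  {Ash, Dale} + {Elm, Orwell, Easton, Ivy}: 54 + 95 = 149
  {Elm} + {Ash, Dale, Orwell, Easton, Ivy}: 38 + 100 = 138
  {Ash, Elm} + {Dale, Orwell, Easton, Ivy}: 54 + 95 = 149
  {Dale, Elm} + {Ash, Orwell, Easton, Ivy}: 38 + 90 = 128
  … (31 splits in total)
Best: vehicle 1 North → Ash → North = 30; vehicle 2 North → Dale → Elm → Easton → Orwell → Ivy → North = 95; combined 125.

Minimum combined distance: 125 m.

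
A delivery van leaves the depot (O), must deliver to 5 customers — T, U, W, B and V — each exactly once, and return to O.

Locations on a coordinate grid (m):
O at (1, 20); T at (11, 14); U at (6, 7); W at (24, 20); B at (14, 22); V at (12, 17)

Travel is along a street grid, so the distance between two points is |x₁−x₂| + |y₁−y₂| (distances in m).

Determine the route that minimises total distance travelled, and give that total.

O - T - U - W - B - V - O: 16+12+31+12+7+14 = 92
O - T - U - W - V - B - O: 16+12+31+15+7+15 = 96
O - T - U - B - W - V - O: 16+12+23+12+15+14 = 92
O - T - U - B - V - W - O: 16+12+23+7+15+23 = 96
O - T - U - V - W - B - O: 16+12+16+15+12+15 = 86
O - T - U - V - B - W - O: 16+12+16+7+12+23 = 86
O - T - W - U - B - V - O: 16+19+31+23+7+14 = 110
O - T - W - U - V - B - O: 16+19+31+16+7+15 = 104
O - T - W - B - U - V - O: 16+19+12+23+16+14 = 100
O - T - W - B - V - U - O: 16+19+12+7+16+18 = 88
O - T - W - V - U - B - O: 16+19+15+16+23+15 = 104
O - T - W - V - B - U - O: 16+19+15+7+23+18 = 98
O - T - B - U - W - V - O: 16+11+23+31+15+14 = 110
O - T - B - U - V - W - O: 16+11+23+16+15+23 = 104
… (46 more)
O - U - T - V - W - B - O: 18+12+4+15+12+15 = 76  ← best
The minimum is 76.
One optimal route: O → U → T → V → W → B → O (or its reverse).

Shortest round trip = 76 m.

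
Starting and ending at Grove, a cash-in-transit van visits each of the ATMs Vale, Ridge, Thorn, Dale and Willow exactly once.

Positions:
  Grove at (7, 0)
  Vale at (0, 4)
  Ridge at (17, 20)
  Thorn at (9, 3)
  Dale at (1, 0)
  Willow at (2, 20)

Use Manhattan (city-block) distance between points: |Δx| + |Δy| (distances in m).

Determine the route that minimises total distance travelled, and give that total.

With 5 stops there are 5!/2 = 60 distinct round trips (a route and its reverse cost the same).
Grove-Vale-Ridge-Thorn-Dale-Willow-Grove: 11+33+25+11+21+25 = 126
Grove-Vale-Ridge-Thorn-Willow-Dale-Grove: 11+33+25+24+21+6 = 120
Grove-Vale-Ridge-Dale-Thorn-Willow-Grove: 11+33+36+11+24+25 = 140
Grove-Vale-Ridge-Dale-Willow-Thorn-Grove: 11+33+36+21+24+5 = 130
Grove-Vale-Ridge-Willow-Thorn-Dale-Grove: 11+33+15+24+11+6 = 100
Grove-Vale-Ridge-Willow-Dale-Thorn-Grove: 11+33+15+21+11+5 = 96
Grove-Vale-Thorn-Ridge-Dale-Willow-Grove: 11+10+25+36+21+25 = 128
Grove-Vale-Thorn-Ridge-Willow-Dale-Grove: 11+10+25+15+21+6 = 88
Grove-Vale-Thorn-Dale-Ridge-Willow-Grove: 11+10+11+36+15+25 = 108
Grove-Vale-Thorn-Dale-Willow-Ridge-Grove: 11+10+11+21+15+30 = 98
Grove-Vale-Thorn-Willow-Ridge-Dale-Grove: 11+10+24+15+36+6 = 102
Grove-Vale-Thorn-Willow-Dale-Ridge-Grove: 11+10+24+21+36+30 = 132
Grove-Vale-Dale-Ridge-Thorn-Willow-Grove: 11+5+36+25+24+25 = 126
Grove-Vale-Dale-Ridge-Willow-Thorn-Grove: 11+5+36+15+24+5 = 96
… (46 more)
Grove-Thorn-Ridge-Willow-Vale-Dale-Grove: 5+25+15+18+5+6 = 74  ← best
The minimum is 74.
One optimal route: Grove → Thorn → Ridge → Willow → Vale → Dale → Grove (or its reverse).

Minimum total distance: 74 m.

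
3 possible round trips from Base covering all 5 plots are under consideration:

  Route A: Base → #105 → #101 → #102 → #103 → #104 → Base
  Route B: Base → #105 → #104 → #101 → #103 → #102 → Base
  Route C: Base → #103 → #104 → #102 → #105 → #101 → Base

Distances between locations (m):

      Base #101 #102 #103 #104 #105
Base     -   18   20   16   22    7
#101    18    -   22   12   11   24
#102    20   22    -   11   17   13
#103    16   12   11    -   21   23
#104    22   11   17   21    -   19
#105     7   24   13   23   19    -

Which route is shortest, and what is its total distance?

Route A: 7 + 24 + 22 + 11 + 21 + 22 = 107
Route B: 7 + 19 + 11 + 12 + 11 + 20 = 80
Route C: 16 + 21 + 17 + 13 + 24 + 18 = 109

80 m — Route B is the shortest.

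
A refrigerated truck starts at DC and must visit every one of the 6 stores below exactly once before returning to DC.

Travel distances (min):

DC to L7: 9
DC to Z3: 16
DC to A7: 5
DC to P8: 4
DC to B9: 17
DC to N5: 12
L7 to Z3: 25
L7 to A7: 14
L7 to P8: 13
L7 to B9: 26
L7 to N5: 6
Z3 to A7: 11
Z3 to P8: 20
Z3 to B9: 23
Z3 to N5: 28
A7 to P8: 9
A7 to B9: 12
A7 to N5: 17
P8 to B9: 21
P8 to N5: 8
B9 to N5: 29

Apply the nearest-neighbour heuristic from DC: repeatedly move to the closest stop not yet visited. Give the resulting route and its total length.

DC → [P8:4 / A7:5 / L7:9 / N5:12 / Z3:16 / B9:17] → P8 (4)
P8 → [N5:8 / A7:9 / L7:13 / Z3:20 / B9:21] → N5 (8)
N5 → [L7:6 / A7:17 / Z3:28 / B9:29] → L7 (6)
L7 → [A7:14 / Z3:25 / B9:26] → A7 (14)
A7 → [Z3:11 / B9:12] → Z3 (11)
Z3 → [B9:23] → B9 (23)
Return B9→DC: 17.
Total = 4 + 8 + 6 + 14 + 11 + 23 + 17 = 83.

Total distance 83 min via the nearest-neighbour route DC → P8 → N5 → L7 → A7 → Z3 → B9 → DC.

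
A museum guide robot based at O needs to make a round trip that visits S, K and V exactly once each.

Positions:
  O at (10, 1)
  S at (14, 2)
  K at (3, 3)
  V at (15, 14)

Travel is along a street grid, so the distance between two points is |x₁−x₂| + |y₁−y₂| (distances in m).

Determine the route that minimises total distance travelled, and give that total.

50 m — the shortest possible round trip.

With 3 stops there are 3!/2 = 3 distinct round trips (a route and its reverse cost the same).
O-S-K-V-O: 5+12+23+18 = 58
O-S-V-K-O: 5+13+23+9 = 50
O-K-S-V-O: 9+12+13+18 = 52
The minimum is 50.
One optimal route: O → S → V → K → O (or its reverse).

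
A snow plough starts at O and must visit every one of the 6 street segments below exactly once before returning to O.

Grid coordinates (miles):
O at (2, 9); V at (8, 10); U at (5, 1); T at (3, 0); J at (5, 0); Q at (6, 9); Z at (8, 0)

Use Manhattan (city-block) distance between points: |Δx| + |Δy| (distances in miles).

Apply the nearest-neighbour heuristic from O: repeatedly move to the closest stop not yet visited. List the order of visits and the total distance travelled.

O → [Q:4 / V:7 / T:10 / U:11 / J:12 / Z:15] → Q (4)
Q → [V:3 / U:9 / J:10 / Z:11 / T:12] → V (3)
V → [Z:10 / U:12 / J:13 / T:15] → Z (10)
Z → [J:3 / U:4 / T:5] → J (3)
J → [U:1 / T:2] → U (1)
U → [T:3] → T (3)
Return T→O: 10.
Total = 4 + 3 + 10 + 3 + 1 + 3 + 10 = 34.

34 miles along O → Q → V → Z → J → U → T → O.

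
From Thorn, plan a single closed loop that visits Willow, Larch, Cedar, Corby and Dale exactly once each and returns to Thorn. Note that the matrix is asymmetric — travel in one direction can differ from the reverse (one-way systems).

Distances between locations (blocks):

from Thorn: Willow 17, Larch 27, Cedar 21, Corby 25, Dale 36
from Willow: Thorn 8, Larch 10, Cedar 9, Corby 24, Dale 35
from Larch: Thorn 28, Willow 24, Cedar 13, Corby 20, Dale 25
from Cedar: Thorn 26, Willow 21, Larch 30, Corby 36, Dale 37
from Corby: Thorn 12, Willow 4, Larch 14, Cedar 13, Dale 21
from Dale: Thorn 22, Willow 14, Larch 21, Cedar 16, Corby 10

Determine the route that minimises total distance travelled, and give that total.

Thorn - Willow - Larch - Cedar - Corby - Dale - Thorn: 17+10+13+36+21+22 = 119
Thorn - Willow - Larch - Cedar - Dale - Corby - Thorn: 17+10+13+37+10+12 = 99
Thorn - Willow - Larch - Corby - Cedar - Dale - Thorn: 17+10+20+13+37+22 = 119
Thorn - Willow - Larch - Corby - Dale - Cedar - Thorn: 17+10+20+21+16+26 = 110
Thorn - Willow - Larch - Dale - Cedar - Corby - Thorn: 17+10+25+16+36+12 = 116
Thorn - Willow - Larch - Dale - Corby - Cedar - Thorn: 17+10+25+10+13+26 = 101
Thorn - Willow - Cedar - Larch - Corby - Dale - Thorn: 17+9+30+20+21+22 = 119
Thorn - Willow - Cedar - Larch - Dale - Corby - Thorn: 17+9+30+25+10+12 = 103
Thorn - Willow - Cedar - Corby - Larch - Dale - Thorn: 17+9+36+14+25+22 = 123
Thorn - Willow - Cedar - Corby - Dale - Larch - Thorn: 17+9+36+21+21+28 = 132
Thorn - Willow - Cedar - Dale - Larch - Corby - Thorn: 17+9+37+21+20+12 = 116
Thorn - Willow - Cedar - Dale - Corby - Larch - Thorn: 17+9+37+10+14+28 = 115
Thorn - Willow - Corby - Larch - Cedar - Dale - Thorn: 17+24+14+13+37+22 = 127
Thorn - Willow - Corby - Larch - Dale - Cedar - Thorn: 17+24+14+25+16+26 = 122
… (106 more)
Thorn - Cedar - Larch - Dale - Corby - Willow - Thorn: 21+30+25+10+4+8 = 98  ← best
The minimum is 98.
One optimal route: Thorn → Cedar → Larch → Dale → Corby → Willow → Thorn.

Minimum total distance: 98 blocks.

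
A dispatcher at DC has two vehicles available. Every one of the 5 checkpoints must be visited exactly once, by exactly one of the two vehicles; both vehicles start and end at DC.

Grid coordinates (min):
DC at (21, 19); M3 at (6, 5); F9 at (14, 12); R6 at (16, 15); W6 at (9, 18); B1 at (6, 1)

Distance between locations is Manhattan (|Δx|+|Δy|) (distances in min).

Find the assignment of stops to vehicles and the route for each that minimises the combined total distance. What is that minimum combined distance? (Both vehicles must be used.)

There are 2^4 − 1 = 15 ways to divide the 5 stops into two non-empty groups. For each, the best each vehicle can do is its own shortest tour through its group:
  {M3} + {F9, R6, W6, B1}: 58 + 66 = 124
  {F9} + {M3, R6, W6, B1}: 28 + 66 = 94
  {M3, F9} + {R6, W6, B1}: 58 + 66 = 124
  {R6} + {M3, F9, W6, B1}: 18 + 66 = 84
  {M3, R6} + {F9, W6, B1}: 58 + 66 = 124
  {F9, R6} + {M3, W6, B1}: 28 + 66 = 94
  … (15 splits in total)
Best: vehicle 1 DC → R6 → DC = 18; vehicle 2 DC → F9 → M3 → B1 → W6 → DC = 66; combined 84.

84 min — the smallest possible combined total.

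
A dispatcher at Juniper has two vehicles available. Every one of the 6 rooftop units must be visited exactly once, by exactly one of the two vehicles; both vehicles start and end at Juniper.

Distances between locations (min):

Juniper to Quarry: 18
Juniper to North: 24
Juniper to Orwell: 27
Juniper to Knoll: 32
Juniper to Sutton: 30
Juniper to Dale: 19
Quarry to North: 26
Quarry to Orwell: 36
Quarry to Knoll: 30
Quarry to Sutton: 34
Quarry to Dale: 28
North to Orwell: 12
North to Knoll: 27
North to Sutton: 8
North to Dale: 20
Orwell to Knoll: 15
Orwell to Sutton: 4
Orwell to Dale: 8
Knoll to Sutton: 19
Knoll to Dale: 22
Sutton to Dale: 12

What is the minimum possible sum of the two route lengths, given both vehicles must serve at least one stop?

128 min — the smallest possible combined total.

Check every non-empty split of the stops between the two vehicles; for each half take its own optimal tour:
  {Quarry} + {North, Orwell, Knoll, Sutton, Dale}: 36 + 92 = 128
  {North} + {Quarry, Orwell, Knoll, Sutton, Dale}: 48 + 98 = 146
  {Quarry, North} + {Orwell, Knoll, Sutton, Dale}: 68 + 82 = 150
  {Orwell} + {Quarry, North, Knoll, Sutton, Dale}: 54 + 112 = 166
  {Quarry, Orwell} + {North, Knoll, Sutton, Dale}: 81 + 92 = 173
  {North, Orwell} + {Quarry, Knoll, Sutton, Dale}: 63 + 98 = 161
  … (31 splits in total)
Best: vehicle 1 Juniper → Quarry → Juniper = 36; vehicle 2 Juniper → North → Sutton → Orwell → Knoll → Dale → Juniper = 92; combined 128.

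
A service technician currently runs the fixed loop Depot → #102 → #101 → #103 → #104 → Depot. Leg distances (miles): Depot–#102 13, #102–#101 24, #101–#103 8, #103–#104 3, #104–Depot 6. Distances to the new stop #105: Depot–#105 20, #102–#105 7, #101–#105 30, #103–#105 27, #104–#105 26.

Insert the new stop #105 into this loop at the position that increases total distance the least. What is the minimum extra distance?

Adding 13 miles by placing #105 on the #102–#101 leg.

Insertion cost between consecutive stops i–j is d(i,#105) + d(#105,j) − d(i,j):
  between Depot and #102: 20 + 7 − 13 = 14
  between #102 and #101: 7 + 30 − 24 = 13
  between #101 and #103: 30 + 27 − 8 = 49
  between #103 and #104: 27 + 26 − 3 = 50
  between #104 and Depot: 26 + 20 − 6 = 40
Cheapest insertion is between #102 and #101, adding 13.
New total = 54 + 13 = 67.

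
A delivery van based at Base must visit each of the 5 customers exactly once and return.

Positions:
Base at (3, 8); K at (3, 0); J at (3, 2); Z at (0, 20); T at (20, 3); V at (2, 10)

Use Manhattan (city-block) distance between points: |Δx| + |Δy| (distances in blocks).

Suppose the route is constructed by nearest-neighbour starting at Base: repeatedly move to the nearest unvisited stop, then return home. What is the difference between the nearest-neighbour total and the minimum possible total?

Base: V=3, J=6, K=8, Z=15, T=22 ⇒ V
V: J=9, K=11, Z=12, T=25 ⇒ J
J: K=2, T=18, Z=21 ⇒ K
K: T=20, Z=23 ⇒ T
T: Z=37 ⇒ Z
NN route Base → V → J → K → T → Z → Base costs 86.
Optimal: Base → K → J → T → Z → V → Base costs 80 (by enumerating all 60 distinct tours).
Excess = 86 − 80 = 6.

6 blocks longer than the optimal tour.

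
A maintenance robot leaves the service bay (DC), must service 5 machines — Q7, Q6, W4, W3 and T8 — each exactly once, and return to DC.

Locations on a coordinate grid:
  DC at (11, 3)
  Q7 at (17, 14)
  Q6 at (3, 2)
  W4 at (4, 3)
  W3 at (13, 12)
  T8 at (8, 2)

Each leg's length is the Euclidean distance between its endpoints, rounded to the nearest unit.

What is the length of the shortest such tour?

DC → Q7 → Q6 → W4 → W3 → T8 → DC: 13+18+1+13+11+3 = 59
DC → Q7 → Q6 → W4 → T8 → W3 → DC: 13+18+1+4+11+9 = 56
DC → Q7 → Q6 → W3 → W4 → T8 → DC: 13+18+14+13+4+3 = 65
DC → Q7 → Q6 → W3 → T8 → W4 → DC: 13+18+14+11+4+7 = 67
DC → Q7 → Q6 → T8 → W4 → W3 → DC: 13+18+5+4+13+9 = 62
DC → Q7 → Q6 → T8 → W3 → W4 → DC: 13+18+5+11+13+7 = 67
DC → Q7 → W4 → Q6 → W3 → T8 → DC: 13+17+1+14+11+3 = 59
DC → Q7 → W4 → Q6 → T8 → W3 → DC: 13+17+1+5+11+9 = 56
DC → Q7 → W4 → W3 → Q6 → T8 → DC: 13+17+13+14+5+3 = 65
DC → Q7 → W4 → W3 → T8 → Q6 → DC: 13+17+13+11+5+8 = 67
DC → Q7 → W4 → T8 → Q6 → W3 → DC: 13+17+4+5+14+9 = 62
DC → Q7 → W4 → T8 → W3 → Q6 → DC: 13+17+4+11+14+8 = 67
DC → Q7 → W3 → Q6 → W4 → T8 → DC: 13+4+14+1+4+3 = 39
DC → Q7 → W3 → Q6 → T8 → W4 → DC: 13+4+14+5+4+7 = 47
… (46 more)
The minimum is 39.
One optimal route: DC → Q7 → W3 → Q6 → W4 → T8 → DC (or its reverse).

Shortest round trip = 39.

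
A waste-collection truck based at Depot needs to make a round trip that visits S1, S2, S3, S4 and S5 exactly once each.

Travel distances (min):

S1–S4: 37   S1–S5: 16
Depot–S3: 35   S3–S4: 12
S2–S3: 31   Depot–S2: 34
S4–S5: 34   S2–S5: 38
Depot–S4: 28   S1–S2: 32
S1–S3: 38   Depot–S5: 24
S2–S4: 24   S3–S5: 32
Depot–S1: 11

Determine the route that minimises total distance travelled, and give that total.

There are 60 distinct closed tours to check (reversals are equivalent).
Depot → S1 → S2 → S3 → S4 → S5 → Depot: 11+32+31+12+34+24 = 144
Depot → S1 → S2 → S3 → S5 → S4 → Depot: 11+32+31+32+34+28 = 168
Depot → S1 → S2 → S4 → S3 → S5 → Depot: 11+32+24+12+32+24 = 135
Depot → S1 → S2 → S4 → S5 → S3 → Depot: 11+32+24+34+32+35 = 168
Depot → S1 → S2 → S5 → S3 → S4 → Depot: 11+32+38+32+12+28 = 153
Depot → S1 → S2 → S5 → S4 → S3 → Depot: 11+32+38+34+12+35 = 162
Depot → S1 → S3 → S2 → S4 → S5 → Depot: 11+38+31+24+34+24 = 162
Depot → S1 → S3 → S2 → S5 → S4 → Depot: 11+38+31+38+34+28 = 180
Depot → S1 → S3 → S4 → S2 → S5 → Depot: 11+38+12+24+38+24 = 147
Depot → S1 → S3 → S4 → S5 → S2 → Depot: 11+38+12+34+38+34 = 167
Depot → S1 → S3 → S5 → S2 → S4 → Depot: 11+38+32+38+24+28 = 171
Depot → S1 → S3 → S5 → S4 → S2 → Depot: 11+38+32+34+24+34 = 173
Depot → S1 → S4 → S2 → S3 → S5 → Depot: 11+37+24+31+32+24 = 159
Depot → S1 → S4 → S2 → S5 → S3 → Depot: 11+37+24+38+32+35 = 177
… (46 more)
Depot → S1 → S5 → S3 → S4 → S2 → Depot: 11+16+32+12+24+34 = 129  ← best
The minimum is 129.
One optimal route: Depot → S1 → S5 → S3 → S4 → S2 → Depot (or its reverse).

Minimum total distance: 129 min.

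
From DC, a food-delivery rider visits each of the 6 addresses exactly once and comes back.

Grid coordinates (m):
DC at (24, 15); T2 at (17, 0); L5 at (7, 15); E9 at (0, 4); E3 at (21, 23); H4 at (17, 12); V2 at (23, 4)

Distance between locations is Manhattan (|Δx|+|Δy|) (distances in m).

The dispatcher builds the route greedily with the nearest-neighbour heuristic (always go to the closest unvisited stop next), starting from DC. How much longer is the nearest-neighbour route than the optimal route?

The nearest-neighbour route is 28 m longer than optimal.

DC: H4=10, E3=11, V2=12, L5=17, T2=22, E9=35 ⇒ H4
H4: T2=12, L5=13, V2=14, E3=15, E9=25 ⇒ T2
T2: V2=10, E9=21, L5=25, E3=27 ⇒ V2
V2: E3=21, E9=23, L5=27 ⇒ E3
E3: L5=22, E9=40 ⇒ L5
L5: E9=18 ⇒ E9
NN route DC → H4 → T2 → V2 → E3 → L5 → E9 → DC costs 128.
Optimal: DC → E3 → H4 → L5 → E9 → T2 → V2 → DC costs 100 (by enumerating all 360 distinct tours).
Excess = 128 − 100 = 28.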